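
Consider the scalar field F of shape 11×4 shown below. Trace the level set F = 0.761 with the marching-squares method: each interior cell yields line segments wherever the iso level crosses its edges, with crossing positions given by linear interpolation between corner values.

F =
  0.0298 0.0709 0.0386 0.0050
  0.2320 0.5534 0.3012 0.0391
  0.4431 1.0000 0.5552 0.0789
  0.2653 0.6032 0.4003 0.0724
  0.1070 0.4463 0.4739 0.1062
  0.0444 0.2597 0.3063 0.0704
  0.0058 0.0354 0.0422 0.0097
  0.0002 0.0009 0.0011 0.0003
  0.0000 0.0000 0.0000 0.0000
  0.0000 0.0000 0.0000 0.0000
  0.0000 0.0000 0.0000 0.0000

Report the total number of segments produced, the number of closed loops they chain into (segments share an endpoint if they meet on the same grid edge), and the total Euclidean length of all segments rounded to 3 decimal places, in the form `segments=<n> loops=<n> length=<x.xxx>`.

segments=4 loops=1 length=2.991

cell (1,0): code 0100 → (1.465,1.000)–(2.000,0.571)
cell (1,1): code 1000 → (2.000,1.537)–(1.465,1.000)
cell (2,0): code 0010 → (2.000,0.571)–(2.602,1.000)
cell (2,1): code 0001 → (2.602,1.000)–(2.000,1.537)
total: 4 segments, chained into 1 closed loop(s), length Σ = 2.991065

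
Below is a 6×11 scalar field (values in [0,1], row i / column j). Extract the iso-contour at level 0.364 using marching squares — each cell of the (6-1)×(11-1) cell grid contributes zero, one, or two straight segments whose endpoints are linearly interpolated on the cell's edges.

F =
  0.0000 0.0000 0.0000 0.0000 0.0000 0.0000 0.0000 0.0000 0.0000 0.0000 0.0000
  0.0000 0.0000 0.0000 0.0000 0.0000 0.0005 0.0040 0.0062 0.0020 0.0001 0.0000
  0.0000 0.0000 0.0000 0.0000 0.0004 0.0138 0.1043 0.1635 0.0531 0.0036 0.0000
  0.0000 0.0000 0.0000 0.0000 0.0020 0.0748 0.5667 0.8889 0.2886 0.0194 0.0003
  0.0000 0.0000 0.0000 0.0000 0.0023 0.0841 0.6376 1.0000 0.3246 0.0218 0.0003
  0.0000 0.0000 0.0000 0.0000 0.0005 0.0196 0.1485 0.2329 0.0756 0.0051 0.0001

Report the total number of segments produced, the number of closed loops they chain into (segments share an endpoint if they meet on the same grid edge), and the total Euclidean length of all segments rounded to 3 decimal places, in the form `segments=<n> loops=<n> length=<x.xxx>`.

segments=8 loops=1 length=7.819

cell (2,5): code 0100 → (2.562,6.000)–(3.000,5.588)
cell (2,6): code 1100 → (2.276,7.000)–(2.562,6.000)
cell (2,7): code 1000 → (3.000,7.874)–(2.276,7.000)
cell (3,5): code 0110 → (3.000,5.588)–(4.000,5.506)
cell (3,7): code 1001 → (4.000,7.942)–(3.000,7.874)
cell (4,5): code 0010 → (4.000,5.506)–(4.559,6.000)
cell (4,6): code 0011 → (4.559,6.000)–(4.829,7.000)
cell (4,7): code 0001 → (4.829,7.000)–(4.000,7.942)
total: 8 segments, chained into 1 closed loop(s), length Σ = 7.819010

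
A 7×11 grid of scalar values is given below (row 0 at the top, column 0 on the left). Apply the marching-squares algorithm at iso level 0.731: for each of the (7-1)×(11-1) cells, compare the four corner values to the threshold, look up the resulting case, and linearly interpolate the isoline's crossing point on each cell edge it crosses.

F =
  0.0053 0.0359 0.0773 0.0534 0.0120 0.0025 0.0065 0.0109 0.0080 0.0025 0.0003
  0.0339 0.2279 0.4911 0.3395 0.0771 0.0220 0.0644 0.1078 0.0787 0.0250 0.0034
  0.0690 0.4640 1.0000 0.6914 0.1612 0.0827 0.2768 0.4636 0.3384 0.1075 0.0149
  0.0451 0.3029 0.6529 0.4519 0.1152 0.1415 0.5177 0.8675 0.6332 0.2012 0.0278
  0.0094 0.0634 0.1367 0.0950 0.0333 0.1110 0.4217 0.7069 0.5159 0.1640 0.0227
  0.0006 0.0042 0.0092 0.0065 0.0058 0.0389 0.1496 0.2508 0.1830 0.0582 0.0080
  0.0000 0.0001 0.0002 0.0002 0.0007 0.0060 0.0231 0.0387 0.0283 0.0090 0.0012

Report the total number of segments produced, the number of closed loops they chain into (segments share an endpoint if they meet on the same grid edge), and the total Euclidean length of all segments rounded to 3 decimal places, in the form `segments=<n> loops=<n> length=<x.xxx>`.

cell (1,1): code 0100 → (1.471,2.000)–(2.000,1.498)
cell (1,2): code 1000 → (2.000,2.872)–(1.471,2.000)
cell (2,1): code 0010 → (2.000,1.498)–(2.775,2.000)
cell (2,2): code 0001 → (2.775,2.000)–(2.000,2.872)
cell (2,6): code 0100 → (2.662,7.000)–(3.000,6.610)
cell (2,7): code 1000 → (3.000,7.583)–(2.662,7.000)
cell (3,6): code 0010 → (3.000,6.610)–(3.850,7.000)
cell (3,7): code 0001 → (3.850,7.000)–(3.000,7.583)
total: 8 segments, chained into 2 closed loop(s), length Σ = 6.993405

segments=8 loops=2 length=6.993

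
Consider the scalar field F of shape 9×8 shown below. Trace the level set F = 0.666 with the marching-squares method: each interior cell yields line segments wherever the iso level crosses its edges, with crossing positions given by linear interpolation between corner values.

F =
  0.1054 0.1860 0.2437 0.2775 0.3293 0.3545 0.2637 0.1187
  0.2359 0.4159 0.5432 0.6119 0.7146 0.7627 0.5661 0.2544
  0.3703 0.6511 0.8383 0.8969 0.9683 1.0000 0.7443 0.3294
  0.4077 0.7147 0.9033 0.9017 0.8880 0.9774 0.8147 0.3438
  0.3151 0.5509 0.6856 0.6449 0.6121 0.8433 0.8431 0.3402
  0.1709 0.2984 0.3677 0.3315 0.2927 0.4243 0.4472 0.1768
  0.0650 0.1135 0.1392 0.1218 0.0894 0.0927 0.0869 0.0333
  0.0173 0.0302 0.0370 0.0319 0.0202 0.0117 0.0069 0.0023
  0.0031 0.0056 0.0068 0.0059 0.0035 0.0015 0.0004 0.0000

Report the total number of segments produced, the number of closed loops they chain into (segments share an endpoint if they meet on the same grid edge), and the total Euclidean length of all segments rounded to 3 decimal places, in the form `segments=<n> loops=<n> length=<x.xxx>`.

cell (0,3): code 0100 → (0.874,4.000)–(1.000,3.527)
cell (0,4): code 1100 → (0.763,5.000)–(0.874,4.000)
cell (0,5): code 1000 → (1.000,5.492)–(0.763,5.000)
cell (1,1): code 0100 → (1.416,2.000)–(2.000,1.080)
cell (1,2): code 1100 → (1.190,3.000)–(1.416,2.000)
cell (1,3): code 1110 → (1.000,3.527)–(1.190,3.000)
cell (1,5): code 1101 → (1.561,6.000)–(1.000,5.492)
cell (1,6): code 1000 → (2.000,6.189)–(1.561,6.000)
cell (2,0): code 0100 → (2.234,1.000)–(3.000,0.841)
cell (2,1): code 1110 → (2.000,1.080)–(2.234,1.000)
cell (2,6): code 1001 → (3.000,6.316)–(2.000,6.189)
cell (3,0): code 0010 → (3.000,0.841)–(3.297,1.000)
cell (3,1): code 0111 → (3.297,1.000)–(4.000,1.854)
cell (3,2): code 1011 → (4.000,2.482)–(3.918,3.000)
cell (3,3): code 0011 → (3.918,3.000)–(3.805,4.000)
cell (3,4): code 0111 → (3.805,4.000)–(4.000,4.233)
cell (3,6): code 1001 → (4.000,6.352)–(3.000,6.316)
cell (4,1): code 0010 → (4.000,1.854)–(4.062,2.000)
cell (4,2): code 0001 → (4.062,2.000)–(4.000,2.482)
cell (4,4): code 0010 → (4.000,4.233)–(4.423,5.000)
cell (4,5): code 0011 → (4.423,5.000)–(4.447,6.000)
cell (4,6): code 0001 → (4.447,6.000)–(4.000,6.352)
total: 22 segments, chained into 1 closed loop(s), length Σ = 15.357701

segments=22 loops=1 length=15.358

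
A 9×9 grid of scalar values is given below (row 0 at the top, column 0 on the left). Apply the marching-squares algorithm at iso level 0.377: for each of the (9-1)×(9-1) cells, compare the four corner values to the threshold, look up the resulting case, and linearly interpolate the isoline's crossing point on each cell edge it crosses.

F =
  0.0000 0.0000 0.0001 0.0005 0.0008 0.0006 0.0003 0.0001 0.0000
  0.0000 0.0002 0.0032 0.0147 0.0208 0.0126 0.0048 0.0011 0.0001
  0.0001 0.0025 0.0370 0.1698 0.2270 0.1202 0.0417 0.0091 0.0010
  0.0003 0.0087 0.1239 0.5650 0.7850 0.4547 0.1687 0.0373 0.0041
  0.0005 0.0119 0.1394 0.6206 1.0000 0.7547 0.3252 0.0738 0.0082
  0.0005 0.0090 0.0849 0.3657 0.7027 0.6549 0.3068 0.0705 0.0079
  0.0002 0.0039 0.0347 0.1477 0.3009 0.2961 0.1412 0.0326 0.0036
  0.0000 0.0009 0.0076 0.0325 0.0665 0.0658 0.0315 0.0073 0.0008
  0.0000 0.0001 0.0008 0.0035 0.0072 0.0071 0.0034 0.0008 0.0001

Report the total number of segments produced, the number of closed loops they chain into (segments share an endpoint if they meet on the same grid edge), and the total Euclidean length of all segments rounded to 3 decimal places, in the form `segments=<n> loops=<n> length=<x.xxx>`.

segments=12 loops=1 length=10.834

cell (2,2): code 0100 → (2.524,3.000)–(3.000,2.574)
cell (2,3): code 1100 → (2.269,4.000)–(2.524,3.000)
cell (2,4): code 1100 → (2.768,5.000)–(2.269,4.000)
cell (2,5): code 1000 → (3.000,5.272)–(2.768,5.000)
cell (3,2): code 0110 → (3.000,2.574)–(4.000,2.494)
cell (3,5): code 1001 → (4.000,5.879)–(3.000,5.272)
cell (4,2): code 0010 → (4.000,2.494)–(4.956,3.000)
cell (4,3): code 0111 → (4.956,3.000)–(5.000,3.034)
cell (4,5): code 1001 → (5.000,5.798)–(4.000,5.879)
cell (5,3): code 0010 → (5.000,3.034)–(5.811,4.000)
cell (5,4): code 0011 → (5.811,4.000)–(5.775,5.000)
cell (5,5): code 0001 → (5.775,5.000)–(5.000,5.798)
total: 12 segments, chained into 1 closed loop(s), length Σ = 10.833884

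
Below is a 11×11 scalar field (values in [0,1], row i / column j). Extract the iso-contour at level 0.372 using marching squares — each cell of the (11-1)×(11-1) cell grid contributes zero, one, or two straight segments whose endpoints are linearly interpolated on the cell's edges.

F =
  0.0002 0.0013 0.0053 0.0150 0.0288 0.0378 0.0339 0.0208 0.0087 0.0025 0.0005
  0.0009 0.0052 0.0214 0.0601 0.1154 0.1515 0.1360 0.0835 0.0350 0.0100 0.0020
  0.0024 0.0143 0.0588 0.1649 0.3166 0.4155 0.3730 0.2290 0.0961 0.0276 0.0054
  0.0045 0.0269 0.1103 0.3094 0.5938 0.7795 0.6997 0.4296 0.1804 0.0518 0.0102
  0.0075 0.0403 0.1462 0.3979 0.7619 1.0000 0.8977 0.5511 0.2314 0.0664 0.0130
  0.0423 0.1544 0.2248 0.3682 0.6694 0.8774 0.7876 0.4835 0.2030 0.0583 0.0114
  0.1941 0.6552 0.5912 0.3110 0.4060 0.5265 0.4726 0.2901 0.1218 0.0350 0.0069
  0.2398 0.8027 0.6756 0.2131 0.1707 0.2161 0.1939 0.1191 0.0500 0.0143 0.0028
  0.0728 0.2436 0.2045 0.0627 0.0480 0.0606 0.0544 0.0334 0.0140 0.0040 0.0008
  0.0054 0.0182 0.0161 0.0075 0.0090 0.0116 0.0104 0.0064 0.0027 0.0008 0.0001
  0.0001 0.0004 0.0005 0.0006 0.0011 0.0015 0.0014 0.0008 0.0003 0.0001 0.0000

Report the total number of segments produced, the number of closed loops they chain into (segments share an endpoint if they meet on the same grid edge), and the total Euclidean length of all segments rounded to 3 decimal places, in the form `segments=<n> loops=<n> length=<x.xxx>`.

cell (1,4): code 0100 → (1.835,5.000)–(2.000,4.560)
cell (1,5): code 1100 → (1.996,6.000)–(1.835,5.000)
cell (1,6): code 1000 → (2.000,6.007)–(1.996,6.000)
cell (2,3): code 0100 → (2.200,4.000)–(3.000,3.220)
cell (2,4): code 1110 → (2.000,4.560)–(2.200,4.000)
cell (2,6): code 1101 → (2.713,7.000)–(2.000,6.007)
cell (2,7): code 1000 → (3.000,7.231)–(2.713,7.000)
cell (3,2): code 0100 → (3.707,3.000)–(4.000,2.897)
cell (3,3): code 1110 → (3.000,3.220)–(3.707,3.000)
cell (3,7): code 1001 → (4.000,7.560)–(3.000,7.231)
cell (4,2): code 0010 → (4.000,2.897)–(4.872,3.000)
cell (4,3): code 0111 → (4.872,3.000)–(5.000,3.013)
cell (4,7): code 1001 → (5.000,7.398)–(4.000,7.560)
cell (5,0): code 0100 → (5.435,1.000)–(6.000,0.386)
cell (5,1): code 1100 → (5.402,2.000)–(5.435,1.000)
cell (5,2): code 1000 → (6.000,2.782)–(5.402,2.000)
cell (5,3): code 0110 → (5.000,3.013)–(6.000,3.642)
cell (5,6): code 1011 → (6.000,6.551)–(5.577,7.000)
cell (5,7): code 0001 → (5.577,7.000)–(5.000,7.398)
cell (6,0): code 0110 → (6.000,0.386)–(7.000,0.235)
cell (6,2): code 1001 → (7.000,2.656)–(6.000,2.782)
cell (6,3): code 0010 → (6.000,3.642)–(6.144,4.000)
cell (6,4): code 0011 → (6.144,4.000)–(6.498,5.000)
cell (6,5): code 0011 → (6.498,5.000)–(6.361,6.000)
cell (6,6): code 0001 → (6.361,6.000)–(6.000,6.551)
cell (7,0): code 0010 → (7.000,0.235)–(7.770,1.000)
cell (7,1): code 0011 → (7.770,1.000)–(7.644,2.000)
cell (7,2): code 0001 → (7.644,2.000)–(7.000,2.656)
total: 28 segments, chained into 2 closed loop(s), length Σ = 22.384035

segments=28 loops=2 length=22.384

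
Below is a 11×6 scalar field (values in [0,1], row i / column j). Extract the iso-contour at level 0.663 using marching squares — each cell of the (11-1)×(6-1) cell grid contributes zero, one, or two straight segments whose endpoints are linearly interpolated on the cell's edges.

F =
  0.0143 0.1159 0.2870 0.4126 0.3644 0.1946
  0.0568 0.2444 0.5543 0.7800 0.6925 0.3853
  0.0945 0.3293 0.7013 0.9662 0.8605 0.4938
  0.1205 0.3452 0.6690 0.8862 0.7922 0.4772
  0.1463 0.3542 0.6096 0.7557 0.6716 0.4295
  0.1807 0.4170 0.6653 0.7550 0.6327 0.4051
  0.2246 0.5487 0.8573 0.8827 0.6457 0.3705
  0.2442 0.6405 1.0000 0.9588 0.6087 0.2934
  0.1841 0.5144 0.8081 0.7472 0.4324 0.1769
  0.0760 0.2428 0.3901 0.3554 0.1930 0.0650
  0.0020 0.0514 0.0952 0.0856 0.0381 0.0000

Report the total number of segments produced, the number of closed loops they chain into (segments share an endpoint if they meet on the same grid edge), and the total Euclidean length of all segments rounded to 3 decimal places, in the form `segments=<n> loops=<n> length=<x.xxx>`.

segments=24 loops=1 length=18.730

cell (0,2): code 0100 → (0.682,3.000)–(1.000,2.482)
cell (0,3): code 1100 → (0.910,4.000)–(0.682,3.000)
cell (0,4): code 1000 → (1.000,4.096)–(0.910,4.000)
cell (1,1): code 0100 → (1.739,2.000)–(2.000,1.897)
cell (1,2): code 1110 → (1.000,2.482)–(1.739,2.000)
cell (1,4): code 1001 → (2.000,4.539)–(1.000,4.096)
cell (2,1): code 0110 → (2.000,1.897)–(3.000,1.981)
cell (2,4): code 1001 → (3.000,4.410)–(2.000,4.539)
cell (3,1): code 0010 → (3.000,1.981)–(3.101,2.000)
cell (3,2): code 0111 → (3.101,2.000)–(4.000,2.366)
cell (3,4): code 1001 → (4.000,4.036)–(3.000,4.410)
cell (4,1): code 0100 → (4.959,2.000)–(5.000,1.991)
cell (4,2): code 1110 → (4.000,2.366)–(4.959,2.000)
cell (4,3): code 1011 → (5.000,3.752)–(4.221,4.000)
cell (4,4): code 0001 → (4.221,4.000)–(4.000,4.036)
cell (5,1): code 0110 → (5.000,1.991)–(6.000,1.370)
cell (5,3): code 1001 → (6.000,3.927)–(5.000,3.752)
cell (6,1): code 0110 → (6.000,1.370)–(7.000,1.063)
cell (6,3): code 1001 → (7.000,3.845)–(6.000,3.927)
cell (7,1): code 0110 → (7.000,1.063)–(8.000,1.506)
cell (7,3): code 1001 → (8.000,3.267)–(7.000,3.845)
cell (8,1): code 0010 → (8.000,1.506)–(8.347,2.000)
cell (8,2): code 0011 → (8.347,2.000)–(8.215,3.000)
cell (8,3): code 0001 → (8.215,3.000)–(8.000,3.267)
total: 24 segments, chained into 1 closed loop(s), length Σ = 18.730154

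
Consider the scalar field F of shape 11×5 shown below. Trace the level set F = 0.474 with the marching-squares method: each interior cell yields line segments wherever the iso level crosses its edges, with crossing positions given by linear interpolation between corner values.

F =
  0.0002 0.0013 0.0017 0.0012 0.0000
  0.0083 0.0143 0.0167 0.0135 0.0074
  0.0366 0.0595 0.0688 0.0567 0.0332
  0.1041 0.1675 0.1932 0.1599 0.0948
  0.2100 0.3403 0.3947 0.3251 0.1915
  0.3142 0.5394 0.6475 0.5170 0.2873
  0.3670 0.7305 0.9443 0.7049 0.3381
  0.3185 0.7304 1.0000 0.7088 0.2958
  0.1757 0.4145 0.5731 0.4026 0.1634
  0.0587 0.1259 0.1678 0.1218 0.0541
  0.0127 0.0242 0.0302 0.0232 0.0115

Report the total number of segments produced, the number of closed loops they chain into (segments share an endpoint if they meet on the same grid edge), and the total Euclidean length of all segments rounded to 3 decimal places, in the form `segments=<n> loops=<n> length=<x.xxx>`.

cell (4,0): code 0100 → (4.672,1.000)–(5.000,0.710)
cell (4,1): code 1100 → (4.314,2.000)–(4.672,1.000)
cell (4,2): code 1100 → (4.776,3.000)–(4.314,2.000)
cell (4,3): code 1000 → (5.000,3.187)–(4.776,3.000)
cell (5,0): code 0110 → (5.000,0.710)–(6.000,0.294)
cell (5,3): code 1001 → (6.000,3.629)–(5.000,3.187)
cell (6,0): code 0110 → (6.000,0.294)–(7.000,0.378)
cell (6,3): code 1001 → (7.000,3.569)–(6.000,3.629)
cell (7,0): code 0010 → (7.000,0.378)–(7.812,1.000)
cell (7,1): code 0111 → (7.812,1.000)–(8.000,1.375)
cell (7,2): code 1011 → (8.000,2.581)–(7.767,3.000)
cell (7,3): code 0001 → (7.767,3.000)–(7.000,3.569)
cell (8,1): code 0010 → (8.000,1.375)–(8.245,2.000)
cell (8,2): code 0001 → (8.245,2.000)–(8.000,2.581)
total: 14 segments, chained into 1 closed loop(s), length Σ = 11.253821

segments=14 loops=1 length=11.254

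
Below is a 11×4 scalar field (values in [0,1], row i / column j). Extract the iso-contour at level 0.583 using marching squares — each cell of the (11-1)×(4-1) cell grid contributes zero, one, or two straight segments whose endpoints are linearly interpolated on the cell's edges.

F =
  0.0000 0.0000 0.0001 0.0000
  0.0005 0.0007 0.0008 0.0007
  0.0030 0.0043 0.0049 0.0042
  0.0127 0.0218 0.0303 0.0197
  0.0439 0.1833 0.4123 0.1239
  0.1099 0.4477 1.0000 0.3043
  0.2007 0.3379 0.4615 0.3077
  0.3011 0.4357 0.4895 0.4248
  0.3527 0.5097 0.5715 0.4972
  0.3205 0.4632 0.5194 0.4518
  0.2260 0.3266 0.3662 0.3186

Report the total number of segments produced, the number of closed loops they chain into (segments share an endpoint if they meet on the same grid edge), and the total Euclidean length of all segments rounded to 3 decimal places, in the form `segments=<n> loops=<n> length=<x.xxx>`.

segments=4 loops=1 length=4.026

cell (4,1): code 0100 → (4.290,2.000)–(5.000,1.245)
cell (4,2): code 1000 → (5.000,2.599)–(4.290,2.000)
cell (5,1): code 0010 → (5.000,1.245)–(5.774,2.000)
cell (5,2): code 0001 → (5.774,2.000)–(5.000,2.599)
total: 4 segments, chained into 1 closed loop(s), length Σ = 4.025723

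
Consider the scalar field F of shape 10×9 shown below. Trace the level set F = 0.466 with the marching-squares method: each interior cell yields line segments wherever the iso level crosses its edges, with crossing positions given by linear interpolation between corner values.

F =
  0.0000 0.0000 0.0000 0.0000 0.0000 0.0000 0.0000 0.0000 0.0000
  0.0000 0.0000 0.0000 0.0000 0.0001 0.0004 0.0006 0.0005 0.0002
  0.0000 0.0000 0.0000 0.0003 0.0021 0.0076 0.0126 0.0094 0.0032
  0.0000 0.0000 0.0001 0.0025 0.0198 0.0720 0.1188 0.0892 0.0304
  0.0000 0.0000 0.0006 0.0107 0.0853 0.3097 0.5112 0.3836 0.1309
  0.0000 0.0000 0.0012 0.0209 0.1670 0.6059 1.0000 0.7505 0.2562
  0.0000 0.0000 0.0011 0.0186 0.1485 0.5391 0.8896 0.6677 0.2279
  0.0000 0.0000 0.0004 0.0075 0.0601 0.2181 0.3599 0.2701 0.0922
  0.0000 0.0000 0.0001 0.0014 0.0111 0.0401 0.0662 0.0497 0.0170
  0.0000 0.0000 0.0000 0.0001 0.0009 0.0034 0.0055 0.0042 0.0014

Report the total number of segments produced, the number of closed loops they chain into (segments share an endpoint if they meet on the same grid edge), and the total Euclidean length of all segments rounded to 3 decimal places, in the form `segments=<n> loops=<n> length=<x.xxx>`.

segments=12 loops=1 length=8.970

cell (3,5): code 0100 → (3.885,6.000)–(4.000,5.776)
cell (3,6): code 1000 → (4.000,6.354)–(3.885,6.000)
cell (4,4): code 0100 → (4.528,5.000)–(5.000,4.681)
cell (4,5): code 1110 → (4.000,5.776)–(4.528,5.000)
cell (4,6): code 1101 → (4.225,7.000)–(4.000,6.354)
cell (4,7): code 1000 → (5.000,7.576)–(4.225,7.000)
cell (5,4): code 0110 → (5.000,4.681)–(6.000,4.813)
cell (5,7): code 1001 → (6.000,7.459)–(5.000,7.576)
cell (6,4): code 0010 → (6.000,4.813)–(6.228,5.000)
cell (6,5): code 0011 → (6.228,5.000)–(6.800,6.000)
cell (6,6): code 0011 → (6.800,6.000)–(6.507,7.000)
cell (6,7): code 0001 → (6.507,7.000)–(6.000,7.459)
total: 12 segments, chained into 1 closed loop(s), length Σ = 8.969968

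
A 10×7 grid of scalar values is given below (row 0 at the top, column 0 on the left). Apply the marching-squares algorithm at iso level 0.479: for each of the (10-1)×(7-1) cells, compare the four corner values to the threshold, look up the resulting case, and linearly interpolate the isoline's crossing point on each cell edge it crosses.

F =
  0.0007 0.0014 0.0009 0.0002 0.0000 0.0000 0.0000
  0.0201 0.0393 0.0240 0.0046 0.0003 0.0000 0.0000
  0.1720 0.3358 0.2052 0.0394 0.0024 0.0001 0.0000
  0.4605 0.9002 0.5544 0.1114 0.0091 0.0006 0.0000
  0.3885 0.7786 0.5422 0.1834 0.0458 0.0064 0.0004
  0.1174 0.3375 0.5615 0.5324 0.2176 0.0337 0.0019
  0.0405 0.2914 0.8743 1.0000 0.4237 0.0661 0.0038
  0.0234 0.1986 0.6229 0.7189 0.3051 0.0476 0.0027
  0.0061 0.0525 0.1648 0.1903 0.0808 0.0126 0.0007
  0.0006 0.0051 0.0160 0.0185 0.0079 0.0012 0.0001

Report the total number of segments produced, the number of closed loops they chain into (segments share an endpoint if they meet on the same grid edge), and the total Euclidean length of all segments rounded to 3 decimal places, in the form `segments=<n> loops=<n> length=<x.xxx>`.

cell (2,0): code 0100 → (2.254,1.000)–(3.000,0.042)
cell (2,1): code 1100 → (2.784,2.000)–(2.254,1.000)
cell (2,2): code 1000 → (3.000,2.170)–(2.784,2.000)
cell (3,0): code 0110 → (3.000,0.042)–(4.000,0.232)
cell (3,2): code 1001 → (4.000,2.176)–(3.000,2.170)
cell (4,0): code 0010 → (4.000,0.232)–(4.679,1.000)
cell (4,1): code 0111 → (4.679,1.000)–(5.000,1.632)
cell (4,2): code 1101 → (4.847,3.000)–(4.000,2.176)
cell (4,3): code 1000 → (5.000,3.170)–(4.847,3.000)
cell (5,1): code 0110 → (5.000,1.632)–(6.000,1.322)
cell (5,3): code 1001 → (6.000,3.904)–(5.000,3.170)
cell (6,1): code 0110 → (6.000,1.322)–(7.000,1.661)
cell (6,3): code 1001 → (7.000,3.580)–(6.000,3.904)
cell (7,1): code 0010 → (7.000,1.661)–(7.314,2.000)
cell (7,2): code 0011 → (7.314,2.000)–(7.454,3.000)
cell (7,3): code 0001 → (7.454,3.000)–(7.000,3.580)
total: 16 segments, chained into 1 closed loop(s), length Σ = 14.385881

segments=16 loops=1 length=14.386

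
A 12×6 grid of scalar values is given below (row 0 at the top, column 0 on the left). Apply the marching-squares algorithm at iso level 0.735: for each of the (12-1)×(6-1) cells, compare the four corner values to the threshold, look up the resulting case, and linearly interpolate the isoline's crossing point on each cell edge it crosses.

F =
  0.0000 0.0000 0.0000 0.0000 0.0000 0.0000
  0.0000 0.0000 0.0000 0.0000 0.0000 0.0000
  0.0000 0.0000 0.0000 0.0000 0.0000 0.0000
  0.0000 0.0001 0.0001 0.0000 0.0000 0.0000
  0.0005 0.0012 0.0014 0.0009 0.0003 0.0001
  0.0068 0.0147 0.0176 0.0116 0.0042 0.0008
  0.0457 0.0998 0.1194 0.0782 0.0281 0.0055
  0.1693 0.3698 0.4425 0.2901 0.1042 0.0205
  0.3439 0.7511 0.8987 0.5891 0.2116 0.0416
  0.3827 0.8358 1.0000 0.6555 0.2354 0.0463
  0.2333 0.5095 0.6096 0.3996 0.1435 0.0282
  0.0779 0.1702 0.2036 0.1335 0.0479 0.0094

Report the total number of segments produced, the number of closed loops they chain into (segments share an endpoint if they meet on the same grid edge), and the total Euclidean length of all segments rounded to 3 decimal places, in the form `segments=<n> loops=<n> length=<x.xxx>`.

cell (7,0): code 0100 → (7.958,1.000)–(8.000,0.960)
cell (7,1): code 1100 → (7.641,2.000)–(7.958,1.000)
cell (7,2): code 1000 → (8.000,2.529)–(7.641,2.000)
cell (8,0): code 0110 → (8.000,0.960)–(9.000,0.778)
cell (8,2): code 1001 → (9.000,2.769)–(8.000,2.529)
cell (9,0): code 0010 → (9.000,0.778)–(9.309,1.000)
cell (9,1): code 0011 → (9.309,1.000)–(9.679,2.000)
cell (9,2): code 0001 → (9.679,2.000)–(9.000,2.769)
total: 8 segments, chained into 1 closed loop(s), length Σ = 6.263683

segments=8 loops=1 length=6.264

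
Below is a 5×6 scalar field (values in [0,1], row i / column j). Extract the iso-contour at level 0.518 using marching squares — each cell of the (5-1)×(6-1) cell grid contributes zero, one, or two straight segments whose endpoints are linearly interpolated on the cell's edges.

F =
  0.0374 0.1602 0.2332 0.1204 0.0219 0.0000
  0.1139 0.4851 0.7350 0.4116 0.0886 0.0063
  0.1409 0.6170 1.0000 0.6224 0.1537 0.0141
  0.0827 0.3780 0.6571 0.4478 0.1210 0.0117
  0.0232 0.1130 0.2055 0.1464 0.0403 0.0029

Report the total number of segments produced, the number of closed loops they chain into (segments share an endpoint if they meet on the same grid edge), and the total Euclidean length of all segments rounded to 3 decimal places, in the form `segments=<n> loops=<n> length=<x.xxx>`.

cell (0,1): code 0100 → (0.568,2.000)–(1.000,1.132)
cell (0,2): code 1000 → (1.000,2.671)–(0.568,2.000)
cell (1,0): code 0100 → (1.249,1.000)–(2.000,0.792)
cell (1,1): code 1110 → (1.000,1.132)–(1.249,1.000)
cell (1,2): code 1101 → (1.505,3.000)–(1.000,2.671)
cell (1,3): code 1000 → (2.000,3.223)–(1.505,3.000)
cell (2,0): code 0010 → (2.000,0.792)–(2.414,1.000)
cell (2,1): code 0111 → (2.414,1.000)–(3.000,1.502)
cell (2,2): code 1011 → (3.000,2.665)–(2.598,3.000)
cell (2,3): code 0001 → (2.598,3.000)–(2.000,3.223)
cell (3,1): code 0010 → (3.000,1.502)–(3.308,2.000)
cell (3,2): code 0001 → (3.308,2.000)–(3.000,2.665)
total: 12 segments, chained into 1 closed loop(s), length Σ = 7.689521

segments=12 loops=1 length=7.690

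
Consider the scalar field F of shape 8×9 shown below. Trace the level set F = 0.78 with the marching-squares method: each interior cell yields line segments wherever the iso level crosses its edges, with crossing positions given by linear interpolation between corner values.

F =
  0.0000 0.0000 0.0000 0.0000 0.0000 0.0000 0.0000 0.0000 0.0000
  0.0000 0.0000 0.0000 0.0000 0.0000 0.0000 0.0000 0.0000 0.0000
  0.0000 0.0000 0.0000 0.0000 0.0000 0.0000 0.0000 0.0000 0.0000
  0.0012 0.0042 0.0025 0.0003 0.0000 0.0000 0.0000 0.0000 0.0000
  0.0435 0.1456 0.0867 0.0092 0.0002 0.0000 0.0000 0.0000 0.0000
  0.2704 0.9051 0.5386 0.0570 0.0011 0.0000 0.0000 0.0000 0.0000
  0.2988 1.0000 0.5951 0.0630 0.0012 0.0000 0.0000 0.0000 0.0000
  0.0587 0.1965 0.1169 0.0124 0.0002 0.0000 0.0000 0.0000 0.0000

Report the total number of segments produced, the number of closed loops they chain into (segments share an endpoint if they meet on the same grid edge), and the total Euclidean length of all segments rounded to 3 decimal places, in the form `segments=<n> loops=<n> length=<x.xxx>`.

segments=6 loops=1 length=3.688

cell (4,0): code 0100 → (4.835,1.000)–(5.000,0.803)
cell (4,1): code 1000 → (5.000,1.341)–(4.835,1.000)
cell (5,0): code 0110 → (5.000,0.803)–(6.000,0.686)
cell (5,1): code 1001 → (6.000,1.543)–(5.000,1.341)
cell (6,0): code 0010 → (6.000,0.686)–(6.274,1.000)
cell (6,1): code 0001 → (6.274,1.000)–(6.000,1.543)
total: 6 segments, chained into 1 closed loop(s), length Σ = 3.687697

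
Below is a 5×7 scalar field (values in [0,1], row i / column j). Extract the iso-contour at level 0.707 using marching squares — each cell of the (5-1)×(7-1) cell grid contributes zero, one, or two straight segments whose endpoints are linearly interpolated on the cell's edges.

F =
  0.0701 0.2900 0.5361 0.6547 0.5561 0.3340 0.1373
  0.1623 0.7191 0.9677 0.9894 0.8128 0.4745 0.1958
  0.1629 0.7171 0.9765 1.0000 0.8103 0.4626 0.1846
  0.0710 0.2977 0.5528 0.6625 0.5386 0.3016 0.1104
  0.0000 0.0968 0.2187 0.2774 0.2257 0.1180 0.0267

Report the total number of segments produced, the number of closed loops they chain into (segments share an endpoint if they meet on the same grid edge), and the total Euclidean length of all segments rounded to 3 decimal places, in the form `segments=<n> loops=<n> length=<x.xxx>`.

cell (0,0): code 0100 → (0.972,1.000)–(1.000,0.978)
cell (0,1): code 1100 → (0.396,2.000)–(0.972,1.000)
cell (0,2): code 1100 → (0.156,3.000)–(0.396,2.000)
cell (0,3): code 1100 → (0.588,4.000)–(0.156,3.000)
cell (0,4): code 1000 → (1.000,4.313)–(0.588,4.000)
cell (1,0): code 0110 → (1.000,0.978)–(2.000,0.982)
cell (1,4): code 1001 → (2.000,4.297)–(1.000,4.313)
cell (2,0): code 0010 → (2.000,0.982)–(2.024,1.000)
cell (2,1): code 0011 → (2.024,1.000)–(2.636,2.000)
cell (2,2): code 0011 → (2.636,2.000)–(2.868,3.000)
cell (2,3): code 0011 → (2.868,3.000)–(2.380,4.000)
cell (2,4): code 0001 → (2.380,4.000)–(2.000,4.297)
total: 12 segments, chained into 1 closed loop(s), length Σ = 9.648922

segments=12 loops=1 length=9.649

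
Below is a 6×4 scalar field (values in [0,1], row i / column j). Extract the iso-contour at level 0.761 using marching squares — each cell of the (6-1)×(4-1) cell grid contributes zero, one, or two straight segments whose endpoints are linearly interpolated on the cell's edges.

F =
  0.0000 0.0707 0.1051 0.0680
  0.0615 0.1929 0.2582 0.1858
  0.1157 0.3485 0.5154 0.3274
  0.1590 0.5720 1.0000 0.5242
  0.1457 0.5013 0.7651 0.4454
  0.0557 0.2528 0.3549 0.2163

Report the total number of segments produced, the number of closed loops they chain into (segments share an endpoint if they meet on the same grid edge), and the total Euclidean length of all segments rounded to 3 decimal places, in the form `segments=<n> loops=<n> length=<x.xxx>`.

cell (2,1): code 0100 → (2.507,2.000)–(3.000,1.442)
cell (2,2): code 1000 → (3.000,2.502)–(2.507,2.000)
cell (3,1): code 0110 → (3.000,1.442)–(4.000,1.984)
cell (3,2): code 1001 → (4.000,2.013)–(3.000,2.502)
cell (4,1): code 0010 → (4.000,1.984)–(4.010,2.000)
cell (4,2): code 0001 → (4.010,2.000)–(4.000,2.013)
total: 6 segments, chained into 1 closed loop(s), length Σ = 3.734941

segments=6 loops=1 length=3.735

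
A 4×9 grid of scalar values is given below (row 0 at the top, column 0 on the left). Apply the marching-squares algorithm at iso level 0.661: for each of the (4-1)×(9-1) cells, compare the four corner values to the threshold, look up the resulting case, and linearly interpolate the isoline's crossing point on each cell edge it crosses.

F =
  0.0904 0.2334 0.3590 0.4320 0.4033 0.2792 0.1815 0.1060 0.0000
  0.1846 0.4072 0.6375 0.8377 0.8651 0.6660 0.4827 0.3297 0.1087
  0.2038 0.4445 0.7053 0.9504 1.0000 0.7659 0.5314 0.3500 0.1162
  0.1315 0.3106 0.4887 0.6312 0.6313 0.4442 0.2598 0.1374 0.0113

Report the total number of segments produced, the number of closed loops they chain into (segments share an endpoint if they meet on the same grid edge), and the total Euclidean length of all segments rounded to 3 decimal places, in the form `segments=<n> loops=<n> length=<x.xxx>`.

segments=12 loops=1 length=9.432

cell (0,2): code 0100 → (0.564,3.000)–(1.000,2.117)
cell (0,3): code 1100 → (0.558,4.000)–(0.564,3.000)
cell (0,4): code 1100 → (0.987,5.000)–(0.558,4.000)
cell (0,5): code 1000 → (1.000,5.027)–(0.987,5.000)
cell (1,1): code 0100 → (1.347,2.000)–(2.000,1.830)
cell (1,2): code 1110 → (1.000,2.117)–(1.347,2.000)
cell (1,5): code 1001 → (2.000,5.447)–(1.000,5.027)
cell (2,1): code 0010 → (2.000,1.830)–(2.205,2.000)
cell (2,2): code 0011 → (2.205,2.000)–(2.907,3.000)
cell (2,3): code 0011 → (2.907,3.000)–(2.919,4.000)
cell (2,4): code 0011 → (2.919,4.000)–(2.326,5.000)
cell (2,5): code 0001 → (2.326,5.000)–(2.000,5.447)
total: 12 segments, chained into 1 closed loop(s), length Σ = 9.432462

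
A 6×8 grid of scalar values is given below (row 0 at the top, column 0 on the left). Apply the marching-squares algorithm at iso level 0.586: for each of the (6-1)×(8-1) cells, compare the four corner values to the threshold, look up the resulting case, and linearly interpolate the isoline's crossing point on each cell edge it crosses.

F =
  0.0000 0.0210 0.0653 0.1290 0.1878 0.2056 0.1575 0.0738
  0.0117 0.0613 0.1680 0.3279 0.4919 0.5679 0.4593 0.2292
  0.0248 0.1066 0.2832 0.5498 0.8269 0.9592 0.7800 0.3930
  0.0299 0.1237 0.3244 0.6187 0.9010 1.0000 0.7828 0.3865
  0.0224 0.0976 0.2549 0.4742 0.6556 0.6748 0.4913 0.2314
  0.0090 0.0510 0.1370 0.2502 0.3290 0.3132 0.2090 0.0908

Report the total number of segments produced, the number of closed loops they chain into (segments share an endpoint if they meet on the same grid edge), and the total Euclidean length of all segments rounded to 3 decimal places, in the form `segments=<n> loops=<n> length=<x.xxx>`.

segments=14 loops=1 length=10.700

cell (1,3): code 0100 → (1.281,4.000)–(2.000,3.131)
cell (1,4): code 1100 → (1.046,5.000)–(1.281,4.000)
cell (1,5): code 1100 → (1.395,6.000)–(1.046,5.000)
cell (1,6): code 1000 → (2.000,6.501)–(1.395,6.000)
cell (2,2): code 0100 → (2.525,3.000)–(3.000,2.889)
cell (2,3): code 1110 → (2.000,3.131)–(2.525,3.000)
cell (2,6): code 1001 → (3.000,6.497)–(2.000,6.501)
cell (3,2): code 0010 → (3.000,2.889)–(3.226,3.000)
cell (3,3): code 0111 → (3.226,3.000)–(4.000,3.616)
cell (3,5): code 1011 → (4.000,5.484)–(3.675,6.000)
cell (3,6): code 0001 → (3.675,6.000)–(3.000,6.497)
cell (4,3): code 0010 → (4.000,3.616)–(4.213,4.000)
cell (4,4): code 0011 → (4.213,4.000)–(4.246,5.000)
cell (4,5): code 0001 → (4.246,5.000)–(4.000,5.484)
total: 14 segments, chained into 1 closed loop(s), length Σ = 10.700236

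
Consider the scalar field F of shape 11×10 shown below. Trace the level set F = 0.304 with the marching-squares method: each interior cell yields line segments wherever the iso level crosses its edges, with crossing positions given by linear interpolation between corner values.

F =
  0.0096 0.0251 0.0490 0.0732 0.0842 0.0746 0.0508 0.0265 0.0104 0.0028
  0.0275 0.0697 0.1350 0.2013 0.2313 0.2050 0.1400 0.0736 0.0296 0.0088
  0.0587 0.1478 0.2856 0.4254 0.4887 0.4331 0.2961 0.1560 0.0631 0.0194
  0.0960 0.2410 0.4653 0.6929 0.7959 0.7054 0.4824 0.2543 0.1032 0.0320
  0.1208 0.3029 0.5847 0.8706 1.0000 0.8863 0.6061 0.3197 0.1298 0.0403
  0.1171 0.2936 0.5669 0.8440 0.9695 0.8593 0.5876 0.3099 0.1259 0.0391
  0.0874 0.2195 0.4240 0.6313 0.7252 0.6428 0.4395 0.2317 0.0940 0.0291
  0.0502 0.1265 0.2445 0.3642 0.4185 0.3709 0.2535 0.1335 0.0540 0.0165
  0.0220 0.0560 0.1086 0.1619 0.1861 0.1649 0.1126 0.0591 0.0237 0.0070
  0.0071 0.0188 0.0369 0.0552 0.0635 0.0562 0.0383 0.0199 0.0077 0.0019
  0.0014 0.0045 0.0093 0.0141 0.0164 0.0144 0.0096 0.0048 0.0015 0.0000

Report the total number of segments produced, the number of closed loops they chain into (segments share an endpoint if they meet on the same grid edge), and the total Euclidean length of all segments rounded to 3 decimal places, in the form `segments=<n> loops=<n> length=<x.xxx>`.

cell (1,2): code 0100 → (1.458,3.000)–(2.000,2.132)
cell (1,3): code 1100 → (1.282,4.000)–(1.458,3.000)
cell (1,4): code 1100 → (1.434,5.000)–(1.282,4.000)
cell (1,5): code 1000 → (2.000,5.942)–(1.434,5.000)
cell (2,1): code 0100 → (2.102,2.000)–(3.000,1.281)
cell (2,2): code 1110 → (2.000,2.132)–(2.102,2.000)
cell (2,5): code 1101 → (2.042,6.000)–(2.000,5.942)
cell (2,6): code 1000 → (3.000,6.782)–(2.042,6.000)
cell (3,1): code 0110 → (3.000,1.281)–(4.000,1.004)
cell (3,6): code 1101 → (3.760,7.000)–(3.000,6.782)
cell (3,7): code 1000 → (4.000,7.083)–(3.760,7.000)
cell (4,1): code 0110 → (4.000,1.004)–(5.000,1.038)
cell (4,7): code 1001 → (5.000,7.032)–(4.000,7.083)
cell (5,1): code 0110 → (5.000,1.038)–(6.000,1.413)
cell (5,6): code 1011 → (6.000,6.652)–(5.075,7.000)
cell (5,7): code 0001 → (5.075,7.000)–(5.000,7.032)
cell (6,1): code 0010 → (6.000,1.413)–(6.669,2.000)
cell (6,2): code 0111 → (6.669,2.000)–(7.000,2.497)
cell (6,5): code 1011 → (7.000,5.570)–(6.728,6.000)
cell (6,6): code 0001 → (6.728,6.000)–(6.000,6.652)
cell (7,2): code 0010 → (7.000,2.497)–(7.298,3.000)
cell (7,3): code 0011 → (7.298,3.000)–(7.493,4.000)
cell (7,4): code 0011 → (7.493,4.000)–(7.325,5.000)
cell (7,5): code 0001 → (7.325,5.000)–(7.000,5.570)
total: 24 segments, chained into 1 closed loop(s), length Σ = 19.242715

segments=24 loops=1 length=19.243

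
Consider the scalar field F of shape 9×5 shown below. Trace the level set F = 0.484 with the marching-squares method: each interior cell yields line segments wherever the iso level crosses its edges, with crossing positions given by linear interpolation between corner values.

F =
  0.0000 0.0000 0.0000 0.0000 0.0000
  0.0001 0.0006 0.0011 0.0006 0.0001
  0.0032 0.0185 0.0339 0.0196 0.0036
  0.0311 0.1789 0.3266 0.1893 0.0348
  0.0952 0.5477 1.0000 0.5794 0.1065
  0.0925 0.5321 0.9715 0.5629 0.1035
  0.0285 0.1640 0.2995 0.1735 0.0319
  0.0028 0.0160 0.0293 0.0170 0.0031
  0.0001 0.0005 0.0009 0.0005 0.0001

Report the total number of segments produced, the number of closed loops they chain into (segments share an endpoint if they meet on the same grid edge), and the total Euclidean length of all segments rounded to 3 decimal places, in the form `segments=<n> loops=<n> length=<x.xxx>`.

cell (3,0): code 0100 → (3.827,1.000)–(4.000,0.859)
cell (3,1): code 1100 → (3.234,2.000)–(3.827,1.000)
cell (3,2): code 1100 → (3.755,3.000)–(3.234,2.000)
cell (3,3): code 1000 → (4.000,3.202)–(3.755,3.000)
cell (4,0): code 0110 → (4.000,0.859)–(5.000,0.891)
cell (4,3): code 1001 → (5.000,3.172)–(4.000,3.202)
cell (5,0): code 0010 → (5.000,0.891)–(5.131,1.000)
cell (5,1): code 0011 → (5.131,1.000)–(5.725,2.000)
cell (5,2): code 0011 → (5.725,2.000)–(5.203,3.000)
cell (5,3): code 0001 → (5.203,3.000)–(5.000,3.172)
total: 10 segments, chained into 1 closed loop(s), length Σ = 7.559559

segments=10 loops=1 length=7.560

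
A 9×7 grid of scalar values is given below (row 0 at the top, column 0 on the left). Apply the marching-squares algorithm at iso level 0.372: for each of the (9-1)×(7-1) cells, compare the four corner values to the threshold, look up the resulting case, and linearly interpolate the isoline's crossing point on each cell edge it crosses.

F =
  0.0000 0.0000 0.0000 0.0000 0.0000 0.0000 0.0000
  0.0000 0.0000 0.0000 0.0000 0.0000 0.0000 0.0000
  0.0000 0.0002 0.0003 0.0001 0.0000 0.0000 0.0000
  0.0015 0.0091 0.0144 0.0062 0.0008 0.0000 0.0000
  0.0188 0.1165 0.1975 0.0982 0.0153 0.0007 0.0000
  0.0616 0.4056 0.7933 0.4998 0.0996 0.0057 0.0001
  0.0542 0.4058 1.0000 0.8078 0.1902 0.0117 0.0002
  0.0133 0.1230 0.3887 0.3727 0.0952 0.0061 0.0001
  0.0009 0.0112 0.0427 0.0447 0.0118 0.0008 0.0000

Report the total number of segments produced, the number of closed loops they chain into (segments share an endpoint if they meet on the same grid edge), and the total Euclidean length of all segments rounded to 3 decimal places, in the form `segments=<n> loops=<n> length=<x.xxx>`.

segments=12 loops=1 length=8.654

cell (4,0): code 0100 → (4.884,1.000)–(5.000,0.902)
cell (4,1): code 1100 → (4.293,2.000)–(4.884,1.000)
cell (4,2): code 1100 → (4.682,3.000)–(4.293,2.000)
cell (4,3): code 1000 → (5.000,3.319)–(4.682,3.000)
cell (5,0): code 0110 → (5.000,0.902)–(6.000,0.904)
cell (5,3): code 1001 → (6.000,3.706)–(5.000,3.319)
cell (6,0): code 0010 → (6.000,0.904)–(6.120,1.000)
cell (6,1): code 0111 → (6.120,1.000)–(7.000,1.937)
cell (6,3): code 1001 → (7.000,3.003)–(6.000,3.706)
cell (7,1): code 0010 → (7.000,1.937)–(7.048,2.000)
cell (7,2): code 0011 → (7.048,2.000)–(7.002,3.000)
cell (7,3): code 0001 → (7.002,3.000)–(7.000,3.003)
total: 12 segments, chained into 1 closed loop(s), length Σ = 8.654473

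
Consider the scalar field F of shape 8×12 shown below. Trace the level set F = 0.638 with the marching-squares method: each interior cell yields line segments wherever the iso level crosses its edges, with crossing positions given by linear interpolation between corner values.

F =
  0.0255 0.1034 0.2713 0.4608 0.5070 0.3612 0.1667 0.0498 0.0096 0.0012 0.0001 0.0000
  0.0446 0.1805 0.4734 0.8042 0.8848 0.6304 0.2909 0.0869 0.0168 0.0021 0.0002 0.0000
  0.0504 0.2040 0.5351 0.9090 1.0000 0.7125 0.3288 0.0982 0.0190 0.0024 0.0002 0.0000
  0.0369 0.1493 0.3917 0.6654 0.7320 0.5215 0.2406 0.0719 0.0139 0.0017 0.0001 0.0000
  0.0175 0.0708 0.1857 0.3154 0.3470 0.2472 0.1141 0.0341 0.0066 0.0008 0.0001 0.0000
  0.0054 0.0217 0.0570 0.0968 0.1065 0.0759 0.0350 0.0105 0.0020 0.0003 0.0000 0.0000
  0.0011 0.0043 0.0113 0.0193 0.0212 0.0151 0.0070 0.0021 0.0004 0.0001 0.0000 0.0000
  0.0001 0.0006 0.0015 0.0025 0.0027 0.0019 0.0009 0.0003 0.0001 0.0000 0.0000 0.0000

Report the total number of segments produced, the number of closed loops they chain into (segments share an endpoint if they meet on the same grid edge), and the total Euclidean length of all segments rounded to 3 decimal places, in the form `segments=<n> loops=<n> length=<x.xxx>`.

cell (0,2): code 0100 → (0.516,3.000)–(1.000,2.498)
cell (0,3): code 1100 → (0.347,4.000)–(0.516,3.000)
cell (0,4): code 1000 → (1.000,4.970)–(0.347,4.000)
cell (1,2): code 0110 → (1.000,2.498)–(2.000,2.275)
cell (1,4): code 1101 → (1.093,5.000)–(1.000,4.970)
cell (1,5): code 1000 → (2.000,5.194)–(1.093,5.000)
cell (2,2): code 0110 → (2.000,2.275)–(3.000,2.900)
cell (2,4): code 1011 → (3.000,4.447)–(2.390,5.000)
cell (2,5): code 0001 → (2.390,5.000)–(2.000,5.194)
cell (3,2): code 0010 → (3.000,2.900)–(3.078,3.000)
cell (3,3): code 0011 → (3.078,3.000)–(3.244,4.000)
cell (3,4): code 0001 → (3.244,4.000)–(3.000,4.447)
total: 12 segments, chained into 1 closed loop(s), length Σ = 9.019164

segments=12 loops=1 length=9.019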